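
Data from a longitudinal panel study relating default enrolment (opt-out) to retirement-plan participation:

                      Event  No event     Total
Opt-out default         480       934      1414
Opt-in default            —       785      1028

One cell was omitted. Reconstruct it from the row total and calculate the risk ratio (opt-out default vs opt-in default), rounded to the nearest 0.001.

The missing cell is in the unexposed row: 1028 − 785 = 243.
So a = 480, b = 934, c = 243, d = 785.
RR = [a/(a+b)] / [c/(c+d)] = (480/1414) / (243/1028) = 0.33946/0.23638 = 1.43608

1.436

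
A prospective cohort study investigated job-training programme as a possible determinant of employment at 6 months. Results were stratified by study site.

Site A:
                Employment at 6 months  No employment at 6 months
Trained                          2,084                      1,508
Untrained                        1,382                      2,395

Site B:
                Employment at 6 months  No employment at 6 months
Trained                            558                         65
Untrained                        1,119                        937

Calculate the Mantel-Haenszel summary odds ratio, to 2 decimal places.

2.81

OR_MH = Σ(aᵢdᵢ/nᵢ) / Σ(bᵢcᵢ/nᵢ), where nᵢ is the stratum total.
Stratum 1 (Site A): n = 7369; a·d/n = 2084·2395/7369 = 677.3212; b·c/n = 1508·1382/7369 = 282.8140
Stratum 2 (Site B): n = 2679; a·d/n = 558·937/2679 = 195.1646; b·c/n = 65·1119/2679 = 27.1501
OR_MH = (677.3212 + 195.1646) / (282.8140 + 27.1501) = 872.4858 / 309.9640 = 2.81480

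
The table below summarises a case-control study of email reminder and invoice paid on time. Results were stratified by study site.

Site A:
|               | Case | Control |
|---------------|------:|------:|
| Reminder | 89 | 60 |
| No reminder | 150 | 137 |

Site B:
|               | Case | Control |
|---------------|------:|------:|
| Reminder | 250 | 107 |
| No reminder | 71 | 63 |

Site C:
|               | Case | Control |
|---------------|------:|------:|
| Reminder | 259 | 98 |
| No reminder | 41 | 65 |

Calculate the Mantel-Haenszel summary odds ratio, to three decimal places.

OR_MH = Σ(aᵢdᵢ/nᵢ) / Σ(bᵢcᵢ/nᵢ), where nᵢ is the stratum total.
Stratum 1 (Site A): n = 436; a·d/n = 89·137/436 = 27.9656; b·c/n = 60·150/436 = 20.6422
Stratum 2 (Site B): n = 491; a·d/n = 250·63/491 = 32.0774; b·c/n = 107·71/491 = 15.4725
Stratum 3 (Site C): n = 463; a·d/n = 259·65/463 = 36.3607; b·c/n = 98·41/463 = 8.6782
OR_MH = (27.9656 + 32.0774 + 36.3607) / (20.6422 + 15.4725 + 8.6782) = 96.4037 / 44.7929 = 2.15221

2.152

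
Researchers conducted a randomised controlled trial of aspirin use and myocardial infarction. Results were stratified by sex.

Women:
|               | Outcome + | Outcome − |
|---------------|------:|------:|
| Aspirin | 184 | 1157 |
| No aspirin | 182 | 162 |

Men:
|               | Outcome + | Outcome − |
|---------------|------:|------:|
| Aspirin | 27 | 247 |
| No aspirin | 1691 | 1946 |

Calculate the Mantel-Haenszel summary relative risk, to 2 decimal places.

0.24

RR_MH = Σ(aᵢ·n₀ᵢ/nᵢ) / Σ(cᵢ·n₁ᵢ/nᵢ), with n₁ᵢ = aᵢ+bᵢ (exposed), n₀ᵢ = cᵢ+dᵢ (unexposed), nᵢ = n₁ᵢ+n₀ᵢ.
Stratum 1 (Women): n₁ = 1341, n₀ = 344, n = 1685; a·n₀/n = 184·344/1685 = 37.5644; c·n₁/n = 182·1341/1685 = 144.8439
Stratum 2 (Men): n₁ = 274, n₀ = 3637, n = 3911; a·n₀/n = 27·3637/3911 = 25.1084; c·n₁/n = 1691·274/3911 = 118.4694
RR_MH = (37.5644 + 25.1084) / (144.8439 + 118.4694) = 62.6728 / 263.3134 = 0.23802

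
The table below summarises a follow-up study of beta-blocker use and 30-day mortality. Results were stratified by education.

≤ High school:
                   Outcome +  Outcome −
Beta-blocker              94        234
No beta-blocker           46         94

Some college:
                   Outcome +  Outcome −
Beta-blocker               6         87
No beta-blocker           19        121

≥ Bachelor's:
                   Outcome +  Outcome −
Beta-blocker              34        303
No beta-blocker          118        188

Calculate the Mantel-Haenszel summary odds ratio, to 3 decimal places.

OR_MH = Σ(aᵢdᵢ/nᵢ) / Σ(bᵢcᵢ/nᵢ), where nᵢ is the stratum total.
Stratum 1 (≤ High school): n = 468; a·d/n = 94·94/468 = 18.8803; b·c/n = 234·46/468 = 23.0000
Stratum 2 (Some college): n = 233; a·d/n = 6·121/233 = 3.1159; b·c/n = 87·19/233 = 7.0944
Stratum 3 (≥ Bachelor's): n = 643; a·d/n = 34·188/643 = 9.9409; b·c/n = 303·118/643 = 55.6050
OR_MH = (18.8803 + 3.1159 + 9.9409) / (23.0000 + 7.0944 + 55.6050) = 31.9371 / 85.6994 = 0.37266

0.373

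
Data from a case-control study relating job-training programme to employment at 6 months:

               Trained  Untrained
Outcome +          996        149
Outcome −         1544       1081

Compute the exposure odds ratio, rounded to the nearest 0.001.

Reading the table with exposure as columns: a = 996 (Trained, case), b = 1544 (Trained, non-case), c = 149 (Untrained, case), d = 1081.
OR = (a·d)/(b·c) = (996 × 1081) / (1544 × 149) = 1076676 / 230056 = 4.68006
The odds of employment at 6 months are about 4.68 times as high in the trained group.

4.680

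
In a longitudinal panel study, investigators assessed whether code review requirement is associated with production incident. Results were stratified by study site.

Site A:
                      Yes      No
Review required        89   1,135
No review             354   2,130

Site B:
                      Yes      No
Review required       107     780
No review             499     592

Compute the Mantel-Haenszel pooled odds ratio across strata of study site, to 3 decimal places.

OR_MH = Σ(aᵢdᵢ/nᵢ) / Σ(bᵢcᵢ/nᵢ), where nᵢ is the stratum total.
Stratum 1 (Site A): n = 3708; a·d/n = 89·2130/3708 = 51.1246; b·c/n = 1135·354/3708 = 108.3576
Stratum 2 (Site B): n = 1978; a·d/n = 107·592/1978 = 32.0243; b·c/n = 780·499/1978 = 196.7745
OR_MH = (51.1246 + 32.0243) / (108.3576 + 196.7745) = 83.1489 / 305.1321 = 0.27250

0.273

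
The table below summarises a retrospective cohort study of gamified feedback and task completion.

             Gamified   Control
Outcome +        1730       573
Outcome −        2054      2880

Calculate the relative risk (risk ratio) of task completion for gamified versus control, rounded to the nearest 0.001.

Reading the table with exposure as columns: a = 1730 (Gamified, case), b = 2054 (Gamified, non-case), c = 573 (Control, case), d = 2880.
Risk in exposed = 1730/3784 = 0.45719; risk in unexposed = 573/3453 = 0.16594.
RR = 0.45719 / 0.16594 = 2.75510
The risk among the exposed is 2.76 times that among the unexposed.

2.755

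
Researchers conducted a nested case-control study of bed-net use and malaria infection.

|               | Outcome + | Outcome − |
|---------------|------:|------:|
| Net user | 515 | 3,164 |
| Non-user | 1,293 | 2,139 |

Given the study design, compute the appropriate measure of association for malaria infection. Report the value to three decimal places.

Cells: a = 515, b = 3164, c = 1293, d = 2139.
This is a nested case-control study: participants were sampled on outcome status, so risks in the source population cannot be estimated directly — relative risk is not valid here. The odds ratio is the appropriate measure.
OR = (a·d)/(b·c) = (515 × 2139) / (3164 × 1293) = 1101585 / 4091052 = 0.26927

0.269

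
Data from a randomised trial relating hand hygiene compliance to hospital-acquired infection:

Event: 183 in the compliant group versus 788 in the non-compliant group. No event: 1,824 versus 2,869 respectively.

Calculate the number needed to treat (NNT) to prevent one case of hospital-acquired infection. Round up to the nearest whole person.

9

Risk in treated group = 183/2007 = 0.09118; risk in control = 788/3657 = 0.21548.
Absolute risk reduction = 0.21548 − 0.09118 = 0.12430
NNT = 1 / ARR = 1 / 0.12430 = 8.045 → round up → 9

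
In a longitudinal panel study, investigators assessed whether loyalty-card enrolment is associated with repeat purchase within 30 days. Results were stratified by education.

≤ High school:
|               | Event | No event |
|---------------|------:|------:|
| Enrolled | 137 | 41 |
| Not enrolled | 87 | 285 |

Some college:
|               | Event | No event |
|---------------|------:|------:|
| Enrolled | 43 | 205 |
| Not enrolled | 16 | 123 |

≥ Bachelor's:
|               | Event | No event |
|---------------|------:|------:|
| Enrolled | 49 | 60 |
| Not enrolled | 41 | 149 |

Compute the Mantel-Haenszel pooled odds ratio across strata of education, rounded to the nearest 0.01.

OR_MH = Σ(aᵢdᵢ/nᵢ) / Σ(bᵢcᵢ/nᵢ), where nᵢ is the stratum total.
Stratum 1 (≤ High school): n = 550; a·d/n = 137·285/550 = 70.9909; b·c/n = 41·87/550 = 6.4855
Stratum 2 (Some college): n = 387; a·d/n = 43·123/387 = 13.6667; b·c/n = 205·16/387 = 8.4755
Stratum 3 (≥ Bachelor's): n = 299; a·d/n = 49·149/299 = 24.4181; b·c/n = 60·41/299 = 8.2274
OR_MH = (70.9909 + 13.6667 + 24.4181) / (6.4855 + 8.4755 + 8.2274) = 109.0756 / 23.1883 = 4.70390

4.70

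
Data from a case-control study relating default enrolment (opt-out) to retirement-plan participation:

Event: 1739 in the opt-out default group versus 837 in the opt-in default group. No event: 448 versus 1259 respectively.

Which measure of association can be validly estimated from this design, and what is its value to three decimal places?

From the description: a = 1739, b = 448, c = 837, d = 1259.
This is a case-control study: participants were sampled on outcome status, so risks in the source population cannot be estimated directly — relative risk is not valid here. The odds ratio is the appropriate measure.
OR = (a·d)/(b·c) = (1739 × 1259) / (448 × 837) = 2189401 / 374976 = 5.83878

5.839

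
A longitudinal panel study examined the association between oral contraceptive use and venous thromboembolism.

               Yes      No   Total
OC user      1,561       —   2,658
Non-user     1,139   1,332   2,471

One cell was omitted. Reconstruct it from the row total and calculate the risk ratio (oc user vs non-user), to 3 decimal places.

1.274

The missing cell is in the exposed row: 2658 − 1561 = 1097.
So a = 1561, b = 1097, c = 1139, d = 1332.
RR = [a/(a+b)] / [c/(c+d)] = (1561/2658) / (1139/2471) = 0.58728/0.46095 = 1.27408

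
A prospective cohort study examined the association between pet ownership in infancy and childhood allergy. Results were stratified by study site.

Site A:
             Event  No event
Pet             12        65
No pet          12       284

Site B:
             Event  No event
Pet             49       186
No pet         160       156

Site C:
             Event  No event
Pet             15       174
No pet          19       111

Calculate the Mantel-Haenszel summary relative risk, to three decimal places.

RR_MH = Σ(aᵢ·n₀ᵢ/nᵢ) / Σ(cᵢ·n₁ᵢ/nᵢ), with n₁ᵢ = aᵢ+bᵢ (exposed), n₀ᵢ = cᵢ+dᵢ (unexposed), nᵢ = n₁ᵢ+n₀ᵢ.
Stratum 1 (Site A): n₁ = 77, n₀ = 296, n = 373; a·n₀/n = 12·296/373 = 9.5228; c·n₁/n = 12·77/373 = 2.4772
Stratum 2 (Site B): n₁ = 235, n₀ = 316, n = 551; a·n₀/n = 49·316/551 = 28.1016; c·n₁/n = 160·235/551 = 68.2396
Stratum 3 (Site C): n₁ = 189, n₀ = 130, n = 319; a·n₀/n = 15·130/319 = 6.1129; c·n₁/n = 19·189/319 = 11.2571
RR_MH = (9.5228 + 28.1016 + 6.1129) / (2.4772 + 68.2396 + 11.2571) = 43.7373 / 81.9738 = 0.53355

0.534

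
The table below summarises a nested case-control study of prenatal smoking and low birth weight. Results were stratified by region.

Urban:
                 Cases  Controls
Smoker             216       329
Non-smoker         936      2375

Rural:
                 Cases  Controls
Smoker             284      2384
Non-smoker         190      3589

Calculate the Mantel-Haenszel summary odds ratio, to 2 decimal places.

OR_MH = Σ(aᵢdᵢ/nᵢ) / Σ(bᵢcᵢ/nᵢ), where nᵢ is the stratum total.
Stratum 1 (Urban): n = 3856; a·d/n = 216·2375/3856 = 133.0394; b·c/n = 329·936/3856 = 79.8610
Stratum 2 (Rural): n = 6447; a·d/n = 284·3589/6447 = 158.1008; b·c/n = 2384·190/6447 = 70.2590
OR_MH = (133.0394 + 158.1008) / (79.8610 + 70.2590) = 291.1402 / 150.1200 = 1.93938

1.94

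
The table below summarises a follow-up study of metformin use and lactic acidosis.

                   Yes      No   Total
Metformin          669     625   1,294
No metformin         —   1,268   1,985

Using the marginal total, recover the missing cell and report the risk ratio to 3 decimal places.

1.431

The missing cell is in the unexposed row: 1985 − 1268 = 717.
So a = 669, b = 625, c = 717, d = 1268.
RR = [a/(a+b)] / [c/(c+d)] = (669/1294) / (717/1985) = 0.51700/0.36121 = 1.43131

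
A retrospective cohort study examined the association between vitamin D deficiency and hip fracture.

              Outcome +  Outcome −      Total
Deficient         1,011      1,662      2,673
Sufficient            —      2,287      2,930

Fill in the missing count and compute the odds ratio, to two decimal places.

2.16

The missing cell is in the unexposed row: 2930 − 2287 = 643.
So a = 1011, b = 1662, c = 643, d = 2287.
OR = (a·d)/(b·c) = (1011 × 2287) / (1662 × 643) = 2312157 / 1068666 = 2.16359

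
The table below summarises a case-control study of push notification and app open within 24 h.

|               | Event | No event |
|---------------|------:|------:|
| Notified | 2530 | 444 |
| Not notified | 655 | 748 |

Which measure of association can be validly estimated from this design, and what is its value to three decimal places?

6.507

Cells: a = 2530, b = 444, c = 655, d = 748.
This is a case-control study: participants were sampled on outcome status, so risks in the source population cannot be estimated directly — relative risk is not valid here. The odds ratio is the appropriate measure.
OR = (a·d)/(b·c) = (2530 × 748) / (444 × 655) = 1892440 / 290820 = 6.50726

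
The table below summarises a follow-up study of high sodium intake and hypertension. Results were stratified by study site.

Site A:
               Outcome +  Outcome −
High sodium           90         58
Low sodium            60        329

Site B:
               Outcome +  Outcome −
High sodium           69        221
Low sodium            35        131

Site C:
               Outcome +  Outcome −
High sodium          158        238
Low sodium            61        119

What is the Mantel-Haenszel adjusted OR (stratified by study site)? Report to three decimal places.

OR_MH = Σ(aᵢdᵢ/nᵢ) / Σ(bᵢcᵢ/nᵢ), where nᵢ is the stratum total.
Stratum 1 (Site A): n = 537; a·d/n = 90·329/537 = 55.1397; b·c/n = 58·60/537 = 6.4804
Stratum 2 (Site B): n = 456; a·d/n = 69·131/456 = 19.8224; b·c/n = 221·35/456 = 16.9627
Stratum 3 (Site C): n = 576; a·d/n = 158·119/576 = 32.6424; b·c/n = 238·61/576 = 25.2049
OR_MH = (55.1397 + 19.8224 + 32.6424) / (6.4804 + 16.9627 + 25.2049) = 107.6044 / 48.6480 = 2.21190

2.212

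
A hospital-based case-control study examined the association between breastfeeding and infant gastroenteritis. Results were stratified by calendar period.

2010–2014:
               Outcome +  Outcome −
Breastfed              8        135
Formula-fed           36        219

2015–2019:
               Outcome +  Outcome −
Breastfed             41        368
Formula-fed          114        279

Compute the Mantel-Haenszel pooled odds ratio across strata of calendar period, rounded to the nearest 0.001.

OR_MH = Σ(aᵢdᵢ/nᵢ) / Σ(bᵢcᵢ/nᵢ), where nᵢ is the stratum total.
Stratum 1 (2010–2014): n = 398; a·d/n = 8·219/398 = 4.4020; b·c/n = 135·36/398 = 12.2111
Stratum 2 (2015–2019): n = 802; a·d/n = 41·279/802 = 14.2631; b·c/n = 368·114/802 = 52.3092
OR_MH = (4.4020 + 14.2631) / (12.2111 + 52.3092) = 18.6651 / 64.5203 = 0.28929

0.289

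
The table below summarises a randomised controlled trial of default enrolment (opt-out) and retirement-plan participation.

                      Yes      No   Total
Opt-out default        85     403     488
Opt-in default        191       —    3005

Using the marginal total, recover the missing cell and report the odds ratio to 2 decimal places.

The missing cell is in the unexposed row: 3005 − 191 = 2814.
So a = 85, b = 403, c = 191, d = 2814.
OR = (a·d)/(b·c) = (85 × 2814) / (403 × 191) = 239190 / 76973 = 3.10745

3.11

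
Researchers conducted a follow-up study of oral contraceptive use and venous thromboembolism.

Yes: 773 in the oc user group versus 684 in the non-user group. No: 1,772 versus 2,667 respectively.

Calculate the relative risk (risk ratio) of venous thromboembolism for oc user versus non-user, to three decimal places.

1.488

From the description: a = 773, b = 1772, c = 684, d = 2667.
Risk in exposed = 773/2545 = 0.30373; risk in unexposed = 684/3351 = 0.20412.
RR = 0.30373 / 0.20412 = 1.48802
The risk among the exposed is 1.49 times that among the unexposed.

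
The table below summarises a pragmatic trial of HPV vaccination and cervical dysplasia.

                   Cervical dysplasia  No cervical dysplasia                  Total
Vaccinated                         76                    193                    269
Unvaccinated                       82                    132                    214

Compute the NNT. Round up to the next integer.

Risk in treated group = 76/269 = 0.28253; risk in control = 82/214 = 0.38318.
Absolute risk reduction = 0.38318 − 0.28253 = 0.10065
NNT = 1 / ARR = 1 / 0.10065 = 9.935 → round up → 10

10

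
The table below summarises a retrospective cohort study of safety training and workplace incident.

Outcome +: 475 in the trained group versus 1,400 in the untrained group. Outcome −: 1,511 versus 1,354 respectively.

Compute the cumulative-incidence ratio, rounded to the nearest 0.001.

From the description: a = 475, b = 1511, c = 1400, d = 1354.
Risk in exposed = 475/1986 = 0.23917; risk in unexposed = 1400/2754 = 0.50835.
RR = 0.23917 / 0.50835 = 0.47049
The risk is 53% lower among the exposed than among the unexposed.

0.470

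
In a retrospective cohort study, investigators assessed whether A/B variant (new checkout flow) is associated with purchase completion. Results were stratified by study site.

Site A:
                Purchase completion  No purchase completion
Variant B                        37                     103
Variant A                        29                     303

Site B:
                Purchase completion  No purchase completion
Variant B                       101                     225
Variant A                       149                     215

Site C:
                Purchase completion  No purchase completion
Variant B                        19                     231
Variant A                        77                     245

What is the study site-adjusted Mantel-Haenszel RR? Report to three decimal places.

RR_MH = Σ(aᵢ·n₀ᵢ/nᵢ) / Σ(cᵢ·n₁ᵢ/nᵢ), with n₁ᵢ = aᵢ+bᵢ (exposed), n₀ᵢ = cᵢ+dᵢ (unexposed), nᵢ = n₁ᵢ+n₀ᵢ.
Stratum 1 (Site A): n₁ = 140, n₀ = 332, n = 472; a·n₀/n = 37·332/472 = 26.0254; c·n₁/n = 29·140/472 = 8.6017
Stratum 2 (Site B): n₁ = 326, n₀ = 364, n = 690; a·n₀/n = 101·364/690 = 53.2812; c·n₁/n = 149·326/690 = 70.3971
Stratum 3 (Site C): n₁ = 250, n₀ = 322, n = 572; a·n₀/n = 19·322/572 = 10.6958; c·n₁/n = 77·250/572 = 33.6538
RR_MH = (26.0254 + 53.2812 + 10.6958) / (8.6017 + 70.3971 + 33.6538) = 90.0024 / 112.6526 = 0.79894

0.799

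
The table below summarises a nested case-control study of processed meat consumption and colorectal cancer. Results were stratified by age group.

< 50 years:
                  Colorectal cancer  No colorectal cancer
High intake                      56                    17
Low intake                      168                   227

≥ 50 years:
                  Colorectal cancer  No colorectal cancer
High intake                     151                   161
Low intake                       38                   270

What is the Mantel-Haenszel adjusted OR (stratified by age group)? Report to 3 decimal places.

OR_MH = Σ(aᵢdᵢ/nᵢ) / Σ(bᵢcᵢ/nᵢ), where nᵢ is the stratum total.
Stratum 1 (< 50 years): n = 468; a·d/n = 56·227/468 = 27.1624; b·c/n = 17·168/468 = 6.1026
Stratum 2 (≥ 50 years): n = 620; a·d/n = 151·270/620 = 65.7581; b·c/n = 161·38/620 = 9.8677
OR_MH = (27.1624 + 65.7581) / (6.1026 + 9.8677) = 92.9205 / 15.9703 = 5.81833

5.818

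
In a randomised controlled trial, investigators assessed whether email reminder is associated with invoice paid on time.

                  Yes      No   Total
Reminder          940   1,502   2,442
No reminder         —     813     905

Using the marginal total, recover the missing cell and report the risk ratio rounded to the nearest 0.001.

The missing cell is in the unexposed row: 905 − 813 = 92.
So a = 940, b = 1502, c = 92, d = 813.
RR = [a/(a+b)] / [c/(c+d)] = (940/2442) / (92/905) = 0.38493/0.10166 = 3.78654

3.787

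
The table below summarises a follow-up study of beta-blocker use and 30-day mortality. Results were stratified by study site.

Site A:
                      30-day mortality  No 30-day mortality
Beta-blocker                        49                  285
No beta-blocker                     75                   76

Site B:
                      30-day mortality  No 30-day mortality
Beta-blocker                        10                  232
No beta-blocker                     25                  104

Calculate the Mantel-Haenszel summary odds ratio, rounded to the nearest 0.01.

0.18

OR_MH = Σ(aᵢdᵢ/nᵢ) / Σ(bᵢcᵢ/nᵢ), where nᵢ is the stratum total.
Stratum 1 (Site A): n = 485; a·d/n = 49·76/485 = 7.6784; b·c/n = 285·75/485 = 44.0722
Stratum 2 (Site B): n = 371; a·d/n = 10·104/371 = 2.8032; b·c/n = 232·25/371 = 15.6334
OR_MH = (7.6784 + 2.8032) / (44.0722 + 15.6334) = 10.4816 / 59.7056 = 0.17555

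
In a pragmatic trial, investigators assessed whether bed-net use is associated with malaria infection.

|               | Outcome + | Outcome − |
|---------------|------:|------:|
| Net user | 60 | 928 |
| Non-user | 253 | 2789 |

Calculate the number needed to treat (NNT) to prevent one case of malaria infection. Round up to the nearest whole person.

Risk in treated group = 60/988 = 0.06073; risk in control = 253/3042 = 0.08317.
Absolute risk reduction = 0.08317 − 0.06073 = 0.02244
NNT = 1 / ARR = 1 / 0.02244 = 44.563 → round up → 45

45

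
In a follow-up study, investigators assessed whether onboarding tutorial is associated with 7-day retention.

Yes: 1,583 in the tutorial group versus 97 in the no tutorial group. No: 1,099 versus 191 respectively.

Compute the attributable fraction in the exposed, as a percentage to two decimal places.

42.94

From the description: a = 1583, b = 1099, c = 97, d = 191.
Risk in exposed = 1583/2682 = 0.59023; risk in unexposed = 97/288 = 0.33681.
RR = 0.59023/0.33681 = 1.75244
AR% = (RR − 1)/RR × 100 = (1.75244 − 1)/1.75244 × 100 = 42.9367%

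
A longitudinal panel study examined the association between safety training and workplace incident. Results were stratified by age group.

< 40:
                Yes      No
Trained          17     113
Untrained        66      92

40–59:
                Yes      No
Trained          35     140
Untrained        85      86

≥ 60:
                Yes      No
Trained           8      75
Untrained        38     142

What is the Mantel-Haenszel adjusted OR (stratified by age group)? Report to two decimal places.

OR_MH = Σ(aᵢdᵢ/nᵢ) / Σ(bᵢcᵢ/nᵢ), where nᵢ is the stratum total.
Stratum 1 (< 40): n = 288; a·d/n = 17·92/288 = 5.4306; b·c/n = 113·66/288 = 25.8958
Stratum 2 (40–59): n = 346; a·d/n = 35·86/346 = 8.6994; b·c/n = 140·85/346 = 34.3931
Stratum 3 (≥ 60): n = 263; a·d/n = 8·142/263 = 4.3194; b·c/n = 75·38/263 = 10.8365
OR_MH = (5.4306 + 8.6994 + 4.3194) / (25.8958 + 34.3931 + 10.8365) = 18.4494 / 71.1254 = 0.25939

0.26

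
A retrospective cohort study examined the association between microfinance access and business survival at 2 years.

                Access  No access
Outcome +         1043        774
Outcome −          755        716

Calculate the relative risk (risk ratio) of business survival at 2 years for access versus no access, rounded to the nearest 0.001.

1.117

Reading the table with exposure as columns: a = 1043 (Access, case), b = 755 (Access, non-case), c = 774 (No access, case), d = 716.
Risk in exposed = 1043/1798 = 0.58009; risk in unexposed = 774/1490 = 0.51946.
RR = 0.58009 / 0.51946 = 1.11671
The risk among the exposed is 1.12 times that among the unexposed.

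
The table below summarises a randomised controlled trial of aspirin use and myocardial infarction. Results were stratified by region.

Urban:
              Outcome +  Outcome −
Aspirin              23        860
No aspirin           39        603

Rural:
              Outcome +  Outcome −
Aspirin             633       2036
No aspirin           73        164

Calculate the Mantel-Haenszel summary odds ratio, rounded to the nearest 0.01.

0.61

OR_MH = Σ(aᵢdᵢ/nᵢ) / Σ(bᵢcᵢ/nᵢ), where nᵢ is the stratum total.
Stratum 1 (Urban): n = 1525; a·d/n = 23·603/1525 = 9.0944; b·c/n = 860·39/1525 = 21.9934
Stratum 2 (Rural): n = 2906; a·d/n = 633·164/2906 = 35.7233; b·c/n = 2036·73/2906 = 51.1452
OR_MH = (9.0944 + 35.7233) / (21.9934 + 51.1452) = 44.8178 / 73.1387 = 0.61278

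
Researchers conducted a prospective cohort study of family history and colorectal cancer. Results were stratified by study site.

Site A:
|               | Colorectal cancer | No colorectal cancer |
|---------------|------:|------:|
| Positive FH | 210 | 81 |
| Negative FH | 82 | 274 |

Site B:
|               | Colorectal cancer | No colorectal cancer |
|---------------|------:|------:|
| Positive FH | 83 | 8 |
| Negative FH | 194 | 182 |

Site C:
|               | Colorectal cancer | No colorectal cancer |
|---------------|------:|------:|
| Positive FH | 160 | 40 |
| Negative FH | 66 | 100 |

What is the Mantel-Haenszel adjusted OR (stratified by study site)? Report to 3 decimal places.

OR_MH = Σ(aᵢdᵢ/nᵢ) / Σ(bᵢcᵢ/nᵢ), where nᵢ is the stratum total.
Stratum 1 (Site A): n = 647; a·d/n = 210·274/647 = 88.9335; b·c/n = 81·82/647 = 10.2658
Stratum 2 (Site B): n = 467; a·d/n = 83·182/467 = 32.3469; b·c/n = 8·194/467 = 3.3233
Stratum 3 (Site C): n = 366; a·d/n = 160·100/366 = 43.7158; b·c/n = 40·66/366 = 7.2131
OR_MH = (88.9335 + 32.3469 + 43.7158) / (10.2658 + 3.3233 + 7.2131) = 164.9963 / 20.8023 = 7.93164

7.932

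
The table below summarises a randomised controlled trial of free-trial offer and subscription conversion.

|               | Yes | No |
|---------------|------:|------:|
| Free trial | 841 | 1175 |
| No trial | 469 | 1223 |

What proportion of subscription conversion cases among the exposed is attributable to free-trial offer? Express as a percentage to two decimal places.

Cells: a = 841, b = 1175, c = 469, d = 1223.
Risk in exposed = 841/2016 = 0.41716; risk in unexposed = 469/1692 = 0.27719.
RR = 0.41716/0.27719 = 1.50499
AR% = (RR − 1)/RR × 100 = (1.50499 − 1)/1.50499 × 100 = 33.5543%

33.55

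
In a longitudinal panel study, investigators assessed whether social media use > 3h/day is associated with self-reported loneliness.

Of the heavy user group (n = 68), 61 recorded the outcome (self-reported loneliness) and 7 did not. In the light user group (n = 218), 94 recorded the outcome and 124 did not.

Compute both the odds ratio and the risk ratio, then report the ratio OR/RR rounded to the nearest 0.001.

From the description: a = 61, b = 7, c = 94, d = 124.
OR = (61·124)/(7·94) = 7564/658 = 11.49544
Risk in exposed = 61/68 = 0.89706; risk in unexposed = 94/218 = 0.43119; RR = 2.08041
OR/RR = 11.49544 / 2.08041 = 5.52556
The outcome is not rare, so the OR lies further from 1 than the RR.

5.526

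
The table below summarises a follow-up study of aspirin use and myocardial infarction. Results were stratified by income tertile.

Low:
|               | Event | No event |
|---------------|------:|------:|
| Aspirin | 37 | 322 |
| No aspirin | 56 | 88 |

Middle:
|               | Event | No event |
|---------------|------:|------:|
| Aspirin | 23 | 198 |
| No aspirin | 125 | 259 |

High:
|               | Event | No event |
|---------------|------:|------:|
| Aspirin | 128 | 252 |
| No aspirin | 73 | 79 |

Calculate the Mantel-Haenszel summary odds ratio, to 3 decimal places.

OR_MH = Σ(aᵢdᵢ/nᵢ) / Σ(bᵢcᵢ/nᵢ), where nᵢ is the stratum total.
Stratum 1 (Low): n = 503; a·d/n = 37·88/503 = 6.4732; b·c/n = 322·56/503 = 35.8489
Stratum 2 (Middle): n = 605; a·d/n = 23·259/605 = 9.8463; b·c/n = 198·125/605 = 40.9091
Stratum 3 (High): n = 532; a·d/n = 128·79/532 = 19.0075; b·c/n = 252·73/532 = 34.5789
OR_MH = (6.4732 + 9.8463 + 19.0075) / (35.8489 + 40.9091 + 34.5789) = 35.3270 / 111.3369 = 0.31730

0.317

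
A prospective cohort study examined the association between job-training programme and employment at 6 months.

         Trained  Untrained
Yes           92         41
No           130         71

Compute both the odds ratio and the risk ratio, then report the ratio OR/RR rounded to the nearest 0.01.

1.08

Reading the table with exposure as columns: a = 92 (Trained, case), b = 130 (Trained, non-case), c = 41 (Untrained, case), d = 71.
OR = (92·71)/(130·41) = 6532/5330 = 1.22552
Risk in exposed = 92/222 = 0.41441; risk in unexposed = 41/112 = 0.36607; RR = 1.13206
OR/RR = 1.22552 / 1.13206 = 1.08255
The outcome is not rare, so the OR lies further from 1 than the RR.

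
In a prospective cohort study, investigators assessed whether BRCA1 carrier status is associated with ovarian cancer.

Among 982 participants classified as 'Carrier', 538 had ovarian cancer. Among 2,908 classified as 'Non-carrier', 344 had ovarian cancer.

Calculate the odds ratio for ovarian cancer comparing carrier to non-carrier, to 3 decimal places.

From the description: a = 538, b = 444, c = 344, d = 2564.
OR = (a·d)/(b·c) = (538 × 2564) / (444 × 344) = 1379432 / 152736 = 9.03148
The odds of ovarian cancer are about 9.03 times as high in the carrier group.

9.031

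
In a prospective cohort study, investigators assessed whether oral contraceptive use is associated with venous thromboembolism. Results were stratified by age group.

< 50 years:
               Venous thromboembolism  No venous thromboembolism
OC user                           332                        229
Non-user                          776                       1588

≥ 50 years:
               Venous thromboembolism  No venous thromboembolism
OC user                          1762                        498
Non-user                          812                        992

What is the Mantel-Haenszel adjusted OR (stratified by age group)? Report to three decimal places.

3.809

OR_MH = Σ(aᵢdᵢ/nᵢ) / Σ(bᵢcᵢ/nᵢ), where nᵢ is the stratum total.
Stratum 1 (< 50 years): n = 2925; a·d/n = 332·1588/2925 = 180.2448; b·c/n = 229·776/2925 = 60.7535
Stratum 2 (≥ 50 years): n = 4064; a·d/n = 1762·992/4064 = 430.0945; b·c/n = 498·812/4064 = 99.5020
OR_MH = (180.2448 + 430.0945) / (60.7535 + 99.5020) = 610.3393 / 160.2555 = 3.80854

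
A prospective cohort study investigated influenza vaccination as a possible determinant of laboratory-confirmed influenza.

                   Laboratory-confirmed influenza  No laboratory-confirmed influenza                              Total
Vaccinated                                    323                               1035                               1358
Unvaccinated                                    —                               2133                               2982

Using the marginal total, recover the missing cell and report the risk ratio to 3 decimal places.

The missing cell is in the unexposed row: 2982 − 2133 = 849.
So a = 323, b = 1035, c = 849, d = 2133.
RR = [a/(a+b)] / [c/(c+d)] = (323/1358) / (849/2982) = 0.23785/0.28471 = 0.83542

0.835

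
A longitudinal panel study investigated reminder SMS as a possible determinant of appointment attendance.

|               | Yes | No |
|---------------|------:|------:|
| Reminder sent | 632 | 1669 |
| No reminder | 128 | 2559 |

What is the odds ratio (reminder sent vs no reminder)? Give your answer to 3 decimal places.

7.570

Cells: a = 632, b = 1669, c = 128, d = 2559.
OR = (a·d)/(b·c) = (632 × 2559) / (1669 × 128) = 1617288 / 213632 = 7.57044
The odds of appointment attendance are about 7.57 times as high in the reminder sent group.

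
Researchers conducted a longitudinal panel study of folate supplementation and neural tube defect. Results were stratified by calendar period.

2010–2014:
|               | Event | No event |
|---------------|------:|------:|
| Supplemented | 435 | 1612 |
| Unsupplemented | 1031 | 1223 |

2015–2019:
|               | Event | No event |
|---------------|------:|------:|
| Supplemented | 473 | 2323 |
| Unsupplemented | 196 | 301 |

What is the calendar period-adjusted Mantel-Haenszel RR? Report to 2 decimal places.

RR_MH = Σ(aᵢ·n₀ᵢ/nᵢ) / Σ(cᵢ·n₁ᵢ/nᵢ), with n₁ᵢ = aᵢ+bᵢ (exposed), n₀ᵢ = cᵢ+dᵢ (unexposed), nᵢ = n₁ᵢ+n₀ᵢ.
Stratum 1 (2010–2014): n₁ = 2047, n₀ = 2254, n = 4301; a·n₀/n = 435·2254/4301 = 227.9679; c·n₁/n = 1031·2047/4301 = 490.6898
Stratum 2 (2015–2019): n₁ = 2796, n₀ = 497, n = 3293; a·n₀/n = 473·497/3293 = 71.3881; c·n₁/n = 196·2796/3293 = 166.4185
RR_MH = (227.9679 + 71.3881) / (490.6898 + 166.4185) = 299.3560 / 657.1083 = 0.45557

0.46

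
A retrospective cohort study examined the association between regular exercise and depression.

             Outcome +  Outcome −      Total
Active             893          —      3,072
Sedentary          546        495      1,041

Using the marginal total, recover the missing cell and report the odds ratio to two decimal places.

0.37

The missing cell is in the exposed row: 3072 − 893 = 2179.
So a = 893, b = 2179, c = 546, d = 495.
OR = (a·d)/(b·c) = (893 × 495) / (2179 × 546) = 442035 / 1189734 = 0.37154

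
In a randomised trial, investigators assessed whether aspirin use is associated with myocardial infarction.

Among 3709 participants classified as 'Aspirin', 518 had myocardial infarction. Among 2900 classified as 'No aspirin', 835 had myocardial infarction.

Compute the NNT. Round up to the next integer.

Risk in treated group = 518/3709 = 0.13966; risk in control = 835/2900 = 0.28793.
Absolute risk reduction = 0.28793 − 0.13966 = 0.14827
NNT = 1 / ARR = 1 / 0.14827 = 6.744 → round up → 7

7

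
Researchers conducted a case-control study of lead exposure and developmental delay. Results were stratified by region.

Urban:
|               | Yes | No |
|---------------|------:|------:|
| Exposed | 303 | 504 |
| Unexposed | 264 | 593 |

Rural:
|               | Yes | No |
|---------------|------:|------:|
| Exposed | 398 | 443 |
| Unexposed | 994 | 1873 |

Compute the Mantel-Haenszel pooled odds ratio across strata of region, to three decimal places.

1.555

OR_MH = Σ(aᵢdᵢ/nᵢ) / Σ(bᵢcᵢ/nᵢ), where nᵢ is the stratum total.
Stratum 1 (Urban): n = 1664; a·d/n = 303·593/1664 = 107.9802; b·c/n = 504·264/1664 = 79.9615
Stratum 2 (Rural): n = 3708; a·d/n = 398·1873/3708 = 201.0394; b·c/n = 443·994/3708 = 118.7546
OR_MH = (107.9802 + 201.0394) / (79.9615 + 118.7546) = 309.0195 / 198.7161 = 1.55508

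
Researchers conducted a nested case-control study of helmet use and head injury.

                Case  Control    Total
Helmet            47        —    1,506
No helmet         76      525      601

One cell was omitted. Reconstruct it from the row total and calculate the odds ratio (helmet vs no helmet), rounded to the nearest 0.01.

0.22

The missing cell is in the exposed row: 1506 − 47 = 1459.
So a = 47, b = 1459, c = 76, d = 525.
OR = (a·d)/(b·c) = (47 × 525) / (1459 × 76) = 24675 / 110884 = 0.22253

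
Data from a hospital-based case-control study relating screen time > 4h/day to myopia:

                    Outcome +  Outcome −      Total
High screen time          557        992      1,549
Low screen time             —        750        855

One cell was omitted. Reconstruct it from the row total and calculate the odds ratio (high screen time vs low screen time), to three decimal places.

The missing cell is in the unexposed row: 855 − 750 = 105.
So a = 557, b = 992, c = 105, d = 750.
OR = (a·d)/(b·c) = (557 × 750) / (992 × 105) = 417750 / 104160 = 4.01066

4.011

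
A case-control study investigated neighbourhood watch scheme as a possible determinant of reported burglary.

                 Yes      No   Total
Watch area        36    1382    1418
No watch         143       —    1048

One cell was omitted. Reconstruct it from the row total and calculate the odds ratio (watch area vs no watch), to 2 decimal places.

0.16

The missing cell is in the unexposed row: 1048 − 143 = 905.
So a = 36, b = 1382, c = 143, d = 905.
OR = (a·d)/(b·c) = (36 × 905) / (1382 × 143) = 32580 / 197626 = 0.16486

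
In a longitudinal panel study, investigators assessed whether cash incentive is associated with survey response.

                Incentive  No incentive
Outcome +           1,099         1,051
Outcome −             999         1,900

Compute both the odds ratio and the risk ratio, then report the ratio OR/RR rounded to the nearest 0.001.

Reading the table with exposure as columns: a = 1099 (Incentive, case), b = 999 (Incentive, non-case), c = 1051 (No incentive, case), d = 1900.
OR = (1099·1900)/(999·1051) = 2088100/1049949 = 1.98876
Risk in exposed = 1099/2098 = 0.52383; risk in unexposed = 1051/2951 = 0.35615; RR = 1.47082
OR/RR = 1.98876 / 1.47082 = 1.35215
The outcome is not rare, so the OR lies further from 1 than the RR.

1.352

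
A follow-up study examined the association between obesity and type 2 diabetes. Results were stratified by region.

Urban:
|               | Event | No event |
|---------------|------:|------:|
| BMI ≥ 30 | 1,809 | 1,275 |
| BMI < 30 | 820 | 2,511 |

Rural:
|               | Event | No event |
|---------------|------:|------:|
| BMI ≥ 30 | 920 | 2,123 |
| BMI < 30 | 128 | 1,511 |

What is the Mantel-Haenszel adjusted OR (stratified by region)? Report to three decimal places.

OR_MH = Σ(aᵢdᵢ/nᵢ) / Σ(bᵢcᵢ/nᵢ), where nᵢ is the stratum total.
Stratum 1 (Urban): n = 6415; a·d/n = 1809·2511/6415 = 708.0903; b·c/n = 1275·820/6415 = 162.9774
Stratum 2 (Rural): n = 4682; a·d/n = 920·1511/4682 = 296.9073; b·c/n = 2123·128/4682 = 58.0402
OR_MH = (708.0903 + 296.9073) / (162.9774 + 58.0402) = 1004.9976 / 221.0176 = 4.54714

4.547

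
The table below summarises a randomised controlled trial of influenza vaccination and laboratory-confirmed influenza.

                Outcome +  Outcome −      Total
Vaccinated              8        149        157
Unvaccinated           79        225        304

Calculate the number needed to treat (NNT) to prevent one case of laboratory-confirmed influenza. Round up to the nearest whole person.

Risk in treated group = 8/157 = 0.05096; risk in control = 79/304 = 0.25987.
Absolute risk reduction = 0.25987 − 0.05096 = 0.20891
NNT = 1 / ARR = 1 / 0.20891 = 4.787 → round up → 5

5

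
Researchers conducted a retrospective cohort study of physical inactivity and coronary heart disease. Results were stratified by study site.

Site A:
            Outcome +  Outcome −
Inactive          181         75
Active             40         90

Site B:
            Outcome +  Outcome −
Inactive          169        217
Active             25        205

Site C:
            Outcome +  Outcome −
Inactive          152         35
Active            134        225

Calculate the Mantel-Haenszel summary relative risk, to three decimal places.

RR_MH = Σ(aᵢ·n₀ᵢ/nᵢ) / Σ(cᵢ·n₁ᵢ/nᵢ), with n₁ᵢ = aᵢ+bᵢ (exposed), n₀ᵢ = cᵢ+dᵢ (unexposed), nᵢ = n₁ᵢ+n₀ᵢ.
Stratum 1 (Site A): n₁ = 256, n₀ = 130, n = 386; a·n₀/n = 181·130/386 = 60.9585; c·n₁/n = 40·256/386 = 26.5285
Stratum 2 (Site B): n₁ = 386, n₀ = 230, n = 616; a·n₀/n = 169·230/616 = 63.1006; c·n₁/n = 25·386/616 = 15.6656
Stratum 3 (Site C): n₁ = 187, n₀ = 359, n = 546; a·n₀/n = 152·359/546 = 99.9414; c·n₁/n = 134·187/546 = 45.8938
RR_MH = (60.9585 + 63.1006 + 99.9414) / (26.5285 + 15.6656 + 45.8938) = 224.0006 / 88.0879 = 2.54292

2.543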